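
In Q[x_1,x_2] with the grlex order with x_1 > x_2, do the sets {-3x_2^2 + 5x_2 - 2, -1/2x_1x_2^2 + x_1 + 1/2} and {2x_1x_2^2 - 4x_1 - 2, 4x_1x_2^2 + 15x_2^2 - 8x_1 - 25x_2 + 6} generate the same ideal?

Two ideals are equal iff their reduced Gröbner bases coincide (the reduced basis is unique for a fixed ordering).
Buchberger on the first generating set:
f_1 = -3x_2^2 + 5x_2 - 2, LT = x_2^2.
f_2 = -1/2x_1x_2^2 + x_1 + 1/2, LT = x_1x_2^2.

S(f_1,f_2): lcm = x_1x_2^2. S = -5/3x_1x_2 + 8/3x_1 + 1.
  leading term x_1x_2: no divisor's leading term divides it; move -5/3x_1x_2 to the remainder.
  leading term x_1: no divisor's leading term divides it; move 8/3x_1 to the remainder.
  leading term 1: no divisor's leading term divides it; move 1 to the remainder.
  remainder -5/3x_1x_2 + 8/3x_1 + 1 ≠ 0; add g_3 = -5/3x_1x_2 + 8/3x_1 + 1 to the basis.

S(f_1,g_3): lcm = x_1x_2^2. S = -1/15x_1x_2 + 2/3x_1 + 3/5x_2.
  leading term x_1x_2: subtract (1/25)·g_3 from -1/15x_1x_2 + 2/3x_1 + 3/5x_2 → 14/25x_1 + 3/5x_2 - 1/25
  leading term x_1: no divisor's leading term divides it; move 14/25x_1 to the remainder.
  leading term x_2: no divisor's leading term divides it; move 3/5x_2 to the remainder.
  leading term 1: no divisor's leading term divides it; move -1/25 to the remainder.
  remainder 14/25x_1 + 3/5x_2 - 1/25 ≠ 0; add g_4 = 14/25x_1 + 3/5x_2 - 1/25 to the basis.

S(f_2,g_3): lcm = x_1x_2^2. S = 8/5x_1x_2 - 2x_1 + 3/5x_2 - 1.
  leading term x_1x_2: subtract (-24/25)·g_3 from 8/5x_1x_2 - 2x_1 + 3/5x_2 - 1 → 14/25x_1 + 3/5x_2 - 1/25
  leading term x_1: subtract (1)·g_4 from 14/25x_1 + 3/5x_2 - 1/25 → 0
  remainder 0.

S(f_1,g_4): leading monomials are coprime, so the S-polynomial reduces to 0 (Buchberger's first criterion).
S(f_2,g_4): lcm = x_1x_2^2. S = -15/14x_2^3 + 1/14x_2^2 - 2x_1 - 1.
  leading term x_2^3: subtract (5/14x_2)·f_1 from -15/14x_2^3 + 1/14x_2^2 - 2x_1 - 1 → -12/7x_2^2 - 2x_1 + 5/7x_2 - 1
  leading term x_2^2: subtract (4/7)·f_1 from -12/7x_2^2 - 2x_1 + 5/7x_2 - 1 → -2x_1 - 15/7x_2 + 1/7
  leading term x_1: subtract (-25/7)·g_4 from -2x_1 - 15/7x_2 + 1/7 → 0
  remainder 0.

S(g_3,g_4): lcm = x_1x_2. S = -15/14x_2^2 - 8/5x_1 + 1/14x_2 - 3/5.
  leading term x_2^2: subtract (5/14)·f_1 from -15/14x_2^2 - 8/5x_1 + 1/14x_2 - 3/5 → -8/5x_1 - 12/7x_2 + 4/35
  leading term x_1: subtract (-20/7)·g_4 from -8/5x_1 - 12/7x_2 + 4/35 → 0
  remainder 0.

Every S-polynomial of the final basis reduces to 0, so we have a Gröbner basis.
Inter-reduce: drop elements whose leading term is divisible by another's, tail-reduce, and make monic.
Reduced Gröbner basis: {x_2^2 - 5/3x_2 + 2/3, x_1 + 15/14x_2 - 1/14}.

Buchberger on the second generating set:
h_1 = 2x_1x_2^2 - 4x_1 - 2, LT = x_1x_2^2.
h_2 = 4x_1x_2^2 + 15x_2^2 - 8x_1 - 25x_2 + 6, LT = x_1x_2^2.

S(h_1,h_2): lcm = x_1x_2^2. S = -15/4x_2^2 + 25/4x_2 - 5/2.
  leading term x_2^2: no divisor's leading term divides it; move -15/4x_2^2 to the remainder.
  leading term x_2: no divisor's leading term divides it; move 25/4x_2 to the remainder.
  leading term 1: no divisor's leading term divides it; move -5/2 to the remainder.
  remainder -15/4x_2^2 + 25/4x_2 - 5/2 ≠ 0; add k_3 = -15/4x_2^2 + 25/4x_2 - 5/2 to the basis.

S(h_1,k_3): lcm = x_1x_2^2. S = 5/3x_1x_2 - 8/3x_1 - 1.
  leading term x_1x_2: no divisor's leading term divides it; move 5/3x_1x_2 to the remainder.
  leading term x_1: no divisor's leading term divides it; move -8/3x_1 to the remainder.
  leading term 1: no divisor's leading term divides it; move -1 to the remainder.
  remainder 5/3x_1x_2 - 8/3x_1 - 1 ≠ 0; add k_4 = 5/3x_1x_2 - 8/3x_1 - 1 to the basis.

S(h_2,k_3): lcm = x_1x_2^2. S = 5/3x_1x_2 + 15/4x_2^2 - 8/3x_1 - 25/4x_2 + 3/2.
  leading term x_1x_2: subtract (1)·k_4 from 5/3x_1x_2 + 15/4x_2^2 - 8/3x_1 - 25/4x_2 + 3/2 → 15/4x_2^2 - 25/4x_2 + 5/2
  leading term x_2^2: subtract (-1)·k_3 from 15/4x_2^2 - 25/4x_2 + 5/2 → 0
  remainder 0.

S(h_1,k_4): lcm = x_1x_2^2. S = 8/5x_1x_2 - 2x_1 + 3/5x_2 - 1.
  leading term x_1x_2: subtract (24/25)·k_4 from 8/5x_1x_2 - 2x_1 + 3/5x_2 - 1 → 14/25x_1 + 3/5x_2 - 1/25
  leading term x_1: no divisor's leading term divides it; move 14/25x_1 to the remainder.
  leading term x_2: no divisor's leading term divides it; move 3/5x_2 to the remainder.
  leading term 1: no divisor's leading term divides it; move -1/25 to the remainder.
  remainder 14/25x_1 + 3/5x_2 - 1/25 ≠ 0; add k_5 = 14/25x_1 + 3/5x_2 - 1/25 to the basis.

S(h_2,k_4): lcm = x_1x_2^2. S = 8/5x_1x_2 + 15/4x_2^2 - 2x_1 - 113/20x_2 + 3/2.
  leading term x_1x_2: subtract (24/25)·k_4 from 8/5x_1x_2 + 15/4x_2^2 - 2x_1 - 113/20x_2 + 3/2 → 15/4x_2^2 + 14/25x_1 - 113/20x_2 + 123/50
  leading term x_2^2: subtract (-1)·k_3 from 15/4x_2^2 + 14/25x_1 - 113/20x_2 + 123/50 → 14/25x_1 + 3/5x_2 - 1/25
  leading term x_1: subtract (1)·k_5 from 14/25x_1 + 3/5x_2 - 1/25 → 0
  remainder 0.

S(k_3,k_4): lcm = x_1x_2^2. S = -1/15x_1x_2 + 2/3x_1 + 3/5x_2.
  leading term x_1x_2: subtract (-1/25)·k_4 from -1/15x_1x_2 + 2/3x_1 + 3/5x_2 → 14/25x_1 + 3/5x_2 - 1/25
  leading term x_1: subtract (1)·k_5 from 14/25x_1 + 3/5x_2 - 1/25 → 0
  remainder 0.

S(h_1,k_5): lcm = x_1x_2^2. S = -15/14x_2^3 + 1/14x_2^2 - 2x_1 - 1.
  leading term x_2^3: subtract (2/7x_2)·k_3 from -15/14x_2^3 + 1/14x_2^2 - 2x_1 - 1 → -12/7x_2^2 - 2x_1 + 5/7x_2 - 1
  leading term x_2^2: subtract (16/35)·k_3 from -12/7x_2^2 - 2x_1 + 5/7x_2 - 1 → -2x_1 - 15/7x_2 + 1/7
  leading term x_1: subtract (-25/7)·k_5 from -2x_1 - 15/7x_2 + 1/7 → 0
  remainder 0.

S(h_2,k_5): lcm = x_1x_2^2. S = -15/14x_2^3 + 107/28x_2^2 - 2x_1 - 25/4x_2 + 3/2.
  leading term x_2^3: subtract (2/7x_2)·k_3 from -15/14x_2^3 + 107/28x_2^2 - 2x_1 - 25/4x_2 + 3/2 → 57/28x_2^2 - 2x_1 - 155/28x_2 + 3/2
  leading term x_2^2: subtract (-19/35)·k_3 from 57/28x_2^2 - 2x_1 - 155/28x_2 + 3/2 → -2x_1 - 15/7x_2 + 1/7
  leading term x_1: subtract (-25/7)·k_5 from -2x_1 - 15/7x_2 + 1/7 → 0
  remainder 0.

S(k_3,k_5): leading monomials are coprime, so the S-polynomial reduces to 0 (Buchberger's first criterion).
S(k_4,k_5): lcm = x_1x_2. S = -15/14x_2^2 - 8/5x_1 + 1/14x_2 - 3/5.
  leading term x_2^2: subtract (2/7)·k_3 from -15/14x_2^2 - 8/5x_1 + 1/14x_2 - 3/5 → -8/5x_1 - 12/7x_2 + 4/35
  leading term x_1: subtract (-20/7)·k_5 from -8/5x_1 - 12/7x_2 + 4/35 → 0
  remainder 0.

Every S-polynomial of the final basis reduces to 0, so we have a Gröbner basis.
Inter-reduce: drop elements whose leading term is divisible by another's, tail-reduce, and make monic.
Reduced Gröbner basis: {x_2^2 - 5/3x_2 + 2/3, x_1 + 15/14x_2 - 1/14}.

The two bases agree; hence the ideals are identical.
The same test decides containment: I ⊆ J iff every generator of I reduces to 0 modulo a Gröbner basis of J.

Yes, the ideals are equal.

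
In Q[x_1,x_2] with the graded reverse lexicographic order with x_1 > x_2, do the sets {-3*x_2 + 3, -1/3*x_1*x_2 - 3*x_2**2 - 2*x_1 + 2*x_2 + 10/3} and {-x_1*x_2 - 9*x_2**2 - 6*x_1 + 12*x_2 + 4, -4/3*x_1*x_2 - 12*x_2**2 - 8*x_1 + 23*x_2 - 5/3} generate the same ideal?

Yes, the ideals are equal.

Two ideals are equal iff their reduced Gröbner bases coincide (the reduced basis is unique for a fixed ordering).
Buchberger on the first generating set:
f_1 = -3*x_2 + 3, LT = x_2.
f_2 = -1/3*x_1*x_2 - 3*x_2**2 - 2*x_1 + 2*x_2 + 10/3, LT = x_1*x_2.

S(f_1,f_2): lcm = x_1*x_2. S = -9*x_2**2 - 7*x_1 + 6*x_2 + 10.
  leading term x_2**2: subtract (3*x_2)·f_1 from -9*x_2**2 - 7*x_1 + 6*x_2 + 10 → -7*x_1 - 3*x_2 + 10
  leading term x_1: no divisor's leading term divides it; move -7*x_1 to the remainder.
  leading term x_2: subtract (1)·f_1 from -3*x_2 + 10 → 7
  leading term 1: no divisor's leading term divides it; move 7 to the remainder.
  remainder -7*x_1 + 7 ≠ 0; add g_3 = -7*x_1 + 7 to the basis.

S(f_1,g_3): leading monomials are coprime, so the S-polynomial reduces to 0 (Buchberger's first criterion).
S(f_2,g_3): lcm = x_1*x_2. S = 9*x_2**2 + 6*x_1 - 5*x_2 - 10.
  leading term x_2**2: subtract (-3*x_2)·f_1 from 9*x_2**2 + 6*x_1 - 5*x_2 - 10 → 6*x_1 + 4*x_2 - 10
  leading term x_1: subtract (-6/7)·g_3 from 6*x_1 + 4*x_2 - 10 → 4*x_2 - 4
  leading term x_2: subtract (-4/3)·f_1 from 4*x_2 - 4 → 0
  remainder 0.

Every S-polynomial of the final basis reduces to 0, so we have a Gröbner basis.
Inter-reduce: drop elements whose leading term is divisible by another's, tail-reduce, and make monic.
Reduced Gröbner basis: {x_1 - 1, x_2 - 1}.

Buchberger on the second generating set:
h_1 = -x_1*x_2 - 9*x_2**2 - 6*x_1 + 12*x_2 + 4, LT = x_1*x_2.
h_2 = -4/3*x_1*x_2 - 12*x_2**2 - 8*x_1 + 23*x_2 - 5/3, LT = x_1*x_2.

S(h_1,h_2): lcm = x_1*x_2. S = 21/4*x_2 - 21/4.
  leading term x_2: no divisor's leading term divides it; move 21/4*x_2 to the remainder.
  leading term 1: no divisor's leading term divides it; move -21/4 to the remainder.
  remainder 21/4*x_2 - 21/4 ≠ 0; add k_3 = 21/4*x_2 - 21/4 to the basis.

S(h_1,k_3): lcm = x_1*x_2. S = 9*x_2**2 + 7*x_1 - 12*x_2 - 4.
  leading term x_2**2: subtract (12/7*x_2)·k_3 from 9*x_2**2 + 7*x_1 - 12*x_2 - 4 → 7*x_1 - 3*x_2 - 4
  leading term x_1: no divisor's leading term divides it; move 7*x_1 to the remainder.
  leading term x_2: subtract (-4/7)·k_3 from -3*x_2 - 4 → -7
  leading term 1: no divisor's leading term divides it; move -7 to the remainder.
  remainder 7*x_1 - 7 ≠ 0; add k_4 = 7*x_1 - 7 to the basis.

S(h_2,k_3): lcm = x_1*x_2. S = 9*x_2**2 + 7*x_1 - 69/4*x_2 + 5/4.
  leading term x_2**2: subtract (12/7*x_2)·k_3 from 9*x_2**2 + 7*x_1 - 69/4*x_2 + 5/4 → 7*x_1 - 33/4*x_2 + 5/4
  leading term x_1: subtract (1)·k_4 from 7*x_1 - 33/4*x_2 + 5/4 → -33/4*x_2 + 33/4
  leading term x_2: subtract (-11/7)·k_3 from -33/4*x_2 + 33/4 → 0
  remainder 0.

S(h_1,k_4): lcm = x_1*x_2. S = 9*x_2**2 + 6*x_1 - 11*x_2 - 4.
  leading term x_2**2: subtract (12/7*x_2)·k_3 from 9*x_2**2 + 6*x_1 - 11*x_2 - 4 → 6*x_1 - 2*x_2 - 4
  leading term x_1: subtract (6/7)·k_4 from 6*x_1 - 2*x_2 - 4 → -2*x_2 + 2
  leading term x_2: subtract (-8/21)·k_3 from -2*x_2 + 2 → 0
  remainder 0.

S(h_2,k_4): lcm = x_1*x_2. S = 9*x_2**2 + 6*x_1 - 65/4*x_2 + 5/4.
  leading term x_2**2: subtract (12/7*x_2)·k_3 from 9*x_2**2 + 6*x_1 - 65/4*x_2 + 5/4 → 6*x_1 - 29/4*x_2 + 5/4
  leading term x_1: subtract (6/7)·k_4 from 6*x_1 - 29/4*x_2 + 5/4 → -29/4*x_2 + 29/4
  leading term x_2: subtract (-29/21)·k_3 from -29/4*x_2 + 29/4 → 0
  remainder 0.

S(k_3,k_4): leading monomials are coprime, so the S-polynomial reduces to 0 (Buchberger's first criterion).
Every S-polynomial of the final basis reduces to 0, so we have a Gröbner basis.
Inter-reduce: drop elements whose leading term is divisible by another's, tail-reduce, and make monic.
Reduced Gröbner basis: {x_1 - 1, x_2 - 1}.

The two bases agree; hence the ideals are identical.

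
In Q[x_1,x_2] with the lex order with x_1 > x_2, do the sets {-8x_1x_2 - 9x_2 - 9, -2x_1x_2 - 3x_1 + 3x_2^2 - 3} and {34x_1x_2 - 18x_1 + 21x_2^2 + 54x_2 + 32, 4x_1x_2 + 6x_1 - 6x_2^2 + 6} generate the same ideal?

Two ideals are equal iff their reduced Gröbner bases coincide (the reduced basis is unique for a fixed ordering).
Buchberger on the first generating set:
f_1 = -8x_1x_2 - 9x_2 - 9, LT = x_1x_2.
f_2 = -2x_1x_2 - 3x_1 + 3x_2^2 - 3, LT = x_1x_2.

S(f_1,f_2): lcm = x_1x_2. S = -3/2x_1 + 3/2x_2^2 + 9/8x_2 - 3/8.
  reduce S modulo (f_1, f_2):
  remainder -3/2x_1 + 3/2x_2^2 + 9/8x_2 - 3/8 ≠ 0; add g_3 = -3/2x_1 + 3/2x_2^2 + 9/8x_2 - 3/8 to the basis.

S(f_1,g_3): lcm = x_1x_2. S = x_2^3 + 3/4x_2^2 + 7/8x_2 + 9/8.
  reduce S modulo (f_1, f_2, g_3):
  remainder x_2^3 + 3/4x_2^2 + 7/8x_2 + 9/8 ≠ 0; add g_4 = x_2^3 + 3/4x_2^2 + 7/8x_2 + 9/8 to the basis.

The other S-polynomials (S(f_2,g_3), S(f_1,g_4), S(f_2,g_4), S(g_3,g_4)) all reduce to 0 modulo the current basis, so we have a Gröbner basis.
Inter-reduce: drop elements whose leading term is divisible by another's, tail-reduce, and make monic.
Reduced Gröbner basis: {x_1 - x_2^2 - 3/4x_2 + 1/4, x_2^3 + 3/4x_2^2 + 7/8x_2 + 9/8}.

Buchberger on the second generating set:
h_1 = 34x_1x_2 - 18x_1 + 21x_2^2 + 54x_2 + 32, LT = x_1x_2.
h_2 = 4x_1x_2 + 6x_1 - 6x_2^2 + 6, LT = x_1x_2.

S(h_1,h_2): lcm = x_1x_2. S = -69/34x_1 + 36/17x_2^2 + 27/17x_2 - 19/34.
  reduce S modulo (h_1, h_2):
  remainder -69/34x_1 + 36/17x_2^2 + 27/17x_2 - 19/34 ≠ 0; add k_3 = -69/34x_1 + 36/17x_2^2 + 27/17x_2 - 19/34 to the basis.

S(h_1,k_3): lcm = x_1x_2. S = -9/17x_1 + 24/23x_2^3 + 1095/782x_2^2 + 1540/1173x_2 + 16/17.
  reduce S modulo (h_1, h_2, k_3):
  remainder 24/23x_2^3 + 39/46x_2^2 + 62/69x_2 + 25/23 ≠ 0; add k_4 = 24/23x_2^3 + 39/46x_2^2 + 62/69x_2 + 25/23 to the basis.

The other S-polynomials (S(h_2,k_3), S(h_1,k_4), S(h_2,k_4), S(k_3,k_4)) all reduce to 0 modulo the current basis, so we have a Gröbner basis.
Inter-reduce: drop elements whose leading term is divisible by another's, tail-reduce, and make monic.
Reduced Gröbner basis: {x_1 - 24/23x_2^2 - 18/23x_2 + 19/69, x_2^3 + 13/16x_2^2 + 31/36x_2 + 25/24}.

Since the reduced bases disagree, the two ideals are not the same.
The choice of monomial ordering does not affect the verdict — as long as both bases are computed under the same ordering, their equality decides ideal equality.

No, the ideals differ.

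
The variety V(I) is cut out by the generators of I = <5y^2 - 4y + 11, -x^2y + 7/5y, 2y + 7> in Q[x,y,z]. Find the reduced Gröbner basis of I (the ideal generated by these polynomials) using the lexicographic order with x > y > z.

G = {1}

Buchberger's algorithm terminates because the ascending chain of leading-term ideals stabilizes.

f_1 = 5y^2 - 4y + 11, LT = y^2.
f_2 = -x^2y + 7/5y, LT = x^2y.
f_3 = 2y + 7, LT = y.

S(f_1,f_2): lcm = x^2y^2. S = -4/5x^2y + 11/5x^2 + 7/5y^2.
  leading term x^2y: subtract (4/5)·f_2 from -4/5x^2y + 11/5x^2 + 7/5y^2 → 11/5x^2 + 7/5y^2 - 28/25y
  leading term x^2: no divisor's leading term divides it; move 11/5x^2 to the remainder.
  leading term y^2: subtract (7/25)·f_1 from 7/5y^2 - 28/25y → -77/25
  leading term 1: no divisor's leading term divides it; move -77/25 to the remainder.
  remainder 11/5x^2 - 77/25 ≠ 0; add g_4 = 11/5x^2 - 77/25 to the basis.

S(f_1,f_3): lcm = y^2. S = -43/10y + 11/5.
  leading term y: subtract (-43/20)·f_3 from -43/10y + 11/5 → 69/4
  leading term 1: no divisor's leading term divides it; move 69/4 to the remainder.
  remainder 69/4 ≠ 0; add g_5 = 69/4 to the basis.

The other S-polynomials (S(f_2,f_3), S(f_1,g_4), S(f_2,g_4), S(f_3,g_4), S(f_1,g_5), S(f_2,g_5), S(f_3,g_5), S(g_4,g_5)) all reduce to 0 modulo the current basis, so we have a Gröbner basis.
Inter-reduce: drop elements whose leading term is divisible by another's, tail-reduce, and make monic.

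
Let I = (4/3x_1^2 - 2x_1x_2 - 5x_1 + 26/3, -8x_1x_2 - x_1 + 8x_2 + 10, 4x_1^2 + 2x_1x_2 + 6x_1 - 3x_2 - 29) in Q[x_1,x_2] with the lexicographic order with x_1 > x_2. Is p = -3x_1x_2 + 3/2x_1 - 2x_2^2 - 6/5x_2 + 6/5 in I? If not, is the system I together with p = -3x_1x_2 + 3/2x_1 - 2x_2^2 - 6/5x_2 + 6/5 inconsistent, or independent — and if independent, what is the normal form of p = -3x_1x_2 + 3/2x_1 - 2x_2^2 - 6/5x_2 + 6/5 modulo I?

Adjoining -3x_1x_2 + 3/2x_1 - 2x_2^2 - 6/5x_2 + 6/5 makes the ideal the whole ring: the system is inconsistent.

First compute the reduced Gröbner basis of I by Buchberger's algorithm.
f_1 = 4/3x_1^2 - 2x_1x_2 - 5x_1 + 26/3, LT = x_1^2.
f_2 = -8x_1x_2 - x_1 + 8x_2 + 10, LT = x_1x_2.
f_3 = 4x_1^2 + 2x_1x_2 + 6x_1 - 3x_2 - 29, LT = x_1^2.

S(f_1,f_2): lcm = x_1^2x_2. S = -1/8x_1^2 - 3/2x_1x_2^2 - 11/4x_1x_2 + 5/4x_1 + 13/2x_2.
  leading term x_1^2: subtract (-3/32)·f_1 from -1/8x_1^2 - 3/2x_1x_2^2 - 11/4x_1x_2 + 5/4x_1 + 13/2x_2 → -3/2x_1x_2^2 - 47/16x_1x_2 + 25/32x_1 + 13/2x_2 + 13/16
  leading term x_1x_2^2: subtract (3/16x_2)·f_2 from -3/2x_1x_2^2 - 47/16x_1x_2 + 25/32x_1 + 13/2x_2 + 13/16 → -11/4x_1x_2 + 25/32x_1 - 3/2x_2^2 + 37/8x_2 + 13/16
  leading term x_1x_2: subtract (11/32)·f_2 from -11/4x_1x_2 + 25/32x_1 - 3/2x_2^2 + 37/8x_2 + 13/16 → 9/8x_1 - 3/2x_2^2 + 15/8x_2 - 21/8
  leading term x_1: no divisor's leading term divides it; move 9/8x_1 to the remainder.
  leading term x_2^2: no divisor's leading term divides it; move -3/2x_2^2 to the remainder.
  leading term x_2: no divisor's leading term divides it; move 15/8x_2 to the remainder.
  leading term 1: no divisor's leading term divides it; move -21/8 to the remainder.
  remainder 9/8x_1 - 3/2x_2^2 + 15/8x_2 - 21/8 ≠ 0; add h_4 = 9/8x_1 - 3/2x_2^2 + 15/8x_2 - 21/8 to the basis.

S(f_1,f_3): lcm = x_1^2. S = -2x_1x_2 - 21/4x_1 + 3/4x_2 + 55/4.
  leading term x_1x_2: subtract (1/4)·f_2 from -2x_1x_2 - 21/4x_1 + 3/4x_2 + 55/4 → -5x_1 - 5/4x_2 + 45/4
  leading term x_1: subtract (-40/9)·h_4 from -5x_1 - 5/4x_2 + 45/4 → -20/3x_2^2 + 85/12x_2 - 5/12
  leading term x_2^2: no divisor's leading term divides it; move -20/3x_2^2 to the remainder.
  leading term x_2: no divisor's leading term divides it; move 85/12x_2 to the remainder.
  leading term 1: no divisor's leading term divides it; move -5/12 to the remainder.
  remainder -20/3x_2^2 + 85/12x_2 - 5/12 ≠ 0; add h_5 = -20/3x_2^2 + 85/12x_2 - 5/12 to the basis.

S(f_2,f_3): lcm = x_1^2x_2. S = 1/8x_1^2 - 1/2x_1x_2^2 - 5/2x_1x_2 - 5/4x_1 + 3/4x_2^2 + 29/4x_2.
  leading term x_1^2: subtract (3/32)·f_1 from 1/8x_1^2 - 1/2x_1x_2^2 - 5/2x_1x_2 - 5/4x_1 + 3/4x_2^2 + 29/4x_2 → -1/2x_1x_2^2 - 37/16x_1x_2 - 25/32x_1 + 3/4x_2^2 + 29/4x_2 - 13/16
  leading term x_1x_2^2: subtract (1/16x_2)·f_2 from -1/2x_1x_2^2 - 37/16x_1x_2 - 25/32x_1 + 3/4x_2^2 + 29/4x_2 - 13/16 → -9/4x_1x_2 - 25/32x_1 + 1/4x_2^2 + 53/8x_2 - 13/16
  leading term x_1x_2: subtract (9/32)·f_2 from -9/4x_1x_2 - 25/32x_1 + 1/4x_2^2 + 53/8x_2 - 13/16 → -1/2x_1 + 1/4x_2^2 + 35/8x_2 - 29/8
  leading term x_1: subtract (-4/9)·h_4 from -1/2x_1 + 1/4x_2^2 + 35/8x_2 - 29/8 → -5/12x_2^2 + 125/24x_2 - 115/24
  leading term x_2^2: subtract (1/16)·h_5 from -5/12x_2^2 + 125/24x_2 - 115/24 → 305/64x_2 - 305/64
  leading term x_2: no divisor's leading term divides it; move 305/64x_2 to the remainder.
  leading term 1: no divisor's leading term divides it; move -305/64 to the remainder.
  remainder 305/64x_2 - 305/64 ≠ 0; add h_6 = 305/64x_2 - 305/64 to the basis.

S(f_1,h_4): lcm = x_1^2. S = 4/3x_1x_2^2 - 19/6x_1x_2 - 17/12x_1 + 13/2.
  leading term x_1x_2^2: subtract (-1/6x_2)·f_2 from 4/3x_1x_2^2 - 19/6x_1x_2 - 17/12x_1 + 13/2 → -10/3x_1x_2 - 17/12x_1 + 4/3x_2^2 + 5/3x_2 + 13/2
  leading term x_1x_2: subtract (5/12)·f_2 from -10/3x_1x_2 - 17/12x_1 + 4/3x_2^2 + 5/3x_2 + 13/2 → -x_1 + 4/3x_2^2 - 5/3x_2 + 7/3
  leading term x_1: subtract (-8/9)·h_4 from -x_1 + 4/3x_2^2 - 5/3x_2 + 7/3 → 0
  remainder 0.

S(f_2,h_4): lcm = x_1x_2. S = 1/8x_1 + 4/3x_2^3 - 5/3x_2^2 + 4/3x_2 - 5/4.
  leading term x_1: subtract (1/9)·h_4 from 1/8x_1 + 4/3x_2^3 - 5/3x_2^2 + 4/3x_2 - 5/4 → 4/3x_2^3 - 3/2x_2^2 + 9/8x_2 - 23/24
  leading term x_2^3: subtract (-1/5x_2)·h_5 from 4/3x_2^3 - 3/2x_2^2 + 9/8x_2 - 23/24 → -1/12x_2^2 + 25/24x_2 - 23/24
  leading term x_2^2: subtract (1/80)·h_5 from -1/12x_2^2 + 25/24x_2 - 23/24 → 61/64x_2 - 61/64
  leading term x_2: subtract (1/5)·h_6 from 61/64x_2 - 61/64 → 0
  remainder 0.

S(f_3,h_4): lcm = x_1^2. S = 4/3x_1x_2^2 - 7/6x_1x_2 + 23/6x_1 - 3/4x_2 - 29/4.
  leading term x_1x_2^2: subtract (-1/6x_2)·f_2 from 4/3x_1x_2^2 - 7/6x_1x_2 + 23/6x_1 - 3/4x_2 - 29/4 → -4/3x_1x_2 + 23/6x_1 + 4/3x_2^2 + 11/12x_2 - 29/4
  leading term x_1x_2: subtract (1/6)·f_2 from -4/3x_1x_2 + 23/6x_1 + 4/3x_2^2 + 11/12x_2 - 29/4 → 4x_1 + 4/3x_2^2 - 5/12x_2 - 107/12
  leading term x_1: subtract (32/9)·h_4 from 4x_1 + 4/3x_2^2 - 5/12x_2 - 107/12 → 20/3x_2^2 - 85/12x_2 + 5/12
  leading term x_2^2: subtract (-1)·h_5 from 20/3x_2^2 - 85/12x_2 + 5/12 → 0
  remainder 0.

S(f_1,h_5): leading monomials are coprime, so the S-polynomial reduces to 0 (Buchberger's first criterion).
S(f_2,h_5): lcm = x_1x_2^2. S = 19/16x_1x_2 - 1/16x_1 - x_2^2 - 5/4x_2.
  leading term x_1x_2: subtract (-19/128)·f_2 from 19/16x_1x_2 - 1/16x_1 - x_2^2 - 5/4x_2 → -27/128x_1 - x_2^2 - 1/16x_2 + 95/64
  leading term x_1: subtract (-3/16)·h_4 from -27/128x_1 - x_2^2 - 1/16x_2 + 95/64 → -41/32x_2^2 + 37/128x_2 + 127/128
  leading term x_2^2: subtract (123/640)·h_5 from -41/32x_2^2 + 37/128x_2 + 127/128 → -549/512x_2 + 549/512
  leading term x_2: subtract (-9/40)·h_6 from -549/512x_2 + 549/512 → 0
  remainder 0.

S(f_3,h_5): leading monomials are coprime, so the S-polynomial reduces to 0 (Buchberger's first criterion).
S(h_4,h_5): leading monomials are coprime, so the S-polynomial reduces to 0 (Buchberger's first criterion).
S(f_1,h_6): leading monomials are coprime, so the S-polynomial reduces to 0 (Buchberger's first criterion).
S(f_2,h_6): lcm = x_1x_2. S = 9/8x_1 - x_2 - 5/4.
  leading term x_1: subtract (1)·h_4 from 9/8x_1 - x_2 - 5/4 → 3/2x_2^2 - 23/8x_2 + 11/8
  leading term x_2^2: subtract (-9/40)·h_5 from 3/2x_2^2 - 23/8x_2 + 11/8 → -41/32x_2 + 41/32
  leading term x_2: subtract (-82/305)·h_6 from -41/32x_2 + 41/32 → 0
  remainder 0.

S(f_3,h_6): leading monomials are coprime, so the S-polynomial reduces to 0 (Buchberger's first criterion).
S(h_4,h_6): leading monomials are coprime, so the S-polynomial reduces to 0 (Buchberger's first criterion).
S(h_5,h_6): lcm = x_2^2. S = -1/16x_2 + 1/16.
  leading term x_2: subtract (-4/305)·h_6 from -1/16x_2 + 1/16 → 0
  remainder 0.

Every S-polynomial of the final basis reduces to 0, so we have a Gröbner basis.
Inter-reduce: drop elements whose leading term is divisible by another's, tail-reduce, and make monic.
Reduced Gröbner basis: {x_1 - 2, x_2 - 1}.
Label its elements g_1 = x_1 - 2, g_2 = x_2 - 1.

Reduce p = -3x_1x_2 + 3/2x_1 - 2x_2^2 - 6/5x_2 + 6/5 modulo G:
  leading term x_1x_2: subtract (-3x_2)·g_1 from -3x_1x_2 + 3/2x_1 - 2x_2^2 - 6/5x_2 + 6/5 → 3/2x_1 - 2x_2^2 - 36/5x_2 + 6/5
  leading term x_1: subtract (3/2)·g_1 from 3/2x_1 - 2x_2^2 - 36/5x_2 + 6/5 → -2x_2^2 - 36/5x_2 + 21/5
  leading term x_2^2: subtract (-2x_2)·g_2 from -2x_2^2 - 36/5x_2 + 21/5 → -46/5x_2 + 21/5
  leading term x_2: subtract (-46/5)·g_2 from -46/5x_2 + 21/5 → -5
  leading term 1: no divisor's leading term divides it; move -5 to the remainder.
  normal form = -5.
The normal form is nonzero, so p ∉ I. Since p minus its normal form lies in I, I + (p) = I + (r) where r = -5; decide whether this ideal is the whole ring.
Here r = -5 is a nonzero constant, hence a unit: 1 ∈ I + (p), the Gröbner basis of I + (p) is {1}, and the enlarged system has no common solution — adjoining p is inconsistent.

The remainder on division by a Gröbner basis is unique — it is the normal form.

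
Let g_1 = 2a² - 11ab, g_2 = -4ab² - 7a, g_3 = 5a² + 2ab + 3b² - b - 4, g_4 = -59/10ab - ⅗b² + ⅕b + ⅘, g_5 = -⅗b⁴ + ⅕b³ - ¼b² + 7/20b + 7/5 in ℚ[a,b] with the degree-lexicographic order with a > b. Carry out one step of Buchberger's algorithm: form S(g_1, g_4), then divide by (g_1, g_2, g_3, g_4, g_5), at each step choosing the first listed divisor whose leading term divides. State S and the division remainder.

lcm(LM(g_1), LM(g_4)) = a²b.
S = (lcm/LT(g_1))·g_1 − (lcm/LT(g_4))·g_4 = -661/118ab² + 2/59ab + 8/59a.
Reduce S modulo (g_1, g_2, g_3, g_4, g_5) in that order:
  leading term ab²: subtract (661/472)·g_2 from -661/118ab² + 2/59ab + 8/59a → 2/59ab + 4691/472a
  leading term ab: subtract (-20/3481)·g_4 from 2/59ab + 4691/472a → -12/3481b² + 4691/472a + 4/3481b + 16/3481
  leading term b²: no divisor's leading term divides it; move -12/3481b² to the remainder.
  leading term a: no divisor's leading term divides it; move 4691/472a to the remainder.
  leading term b: no divisor's leading term divides it; move 4/3481b to the remainder.
  leading term 1: no divisor's leading term divides it; move 16/3481 to the remainder.
The remainder -12/3481b² + 4691/472a + 4/3481b + 16/3481 is nonzero, so it would be added as the next basis element.

S(g_1, g_4) = -661/118ab² + 2/59ab + 8/59a; remainder on division = -12/3481b² + 4691/472a + 4/3481b + 16/3481.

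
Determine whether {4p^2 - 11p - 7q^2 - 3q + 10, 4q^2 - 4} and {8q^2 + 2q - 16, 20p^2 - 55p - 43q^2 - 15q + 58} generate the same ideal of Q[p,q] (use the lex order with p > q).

No, the ideals differ.

For a fixed monomial order, each ideal has a unique reduced Gröbner basis; comparing bases decides equality.
Buchberger on the first generating set:
f_1 = 4p^2 - 11p - 7q^2 - 3q + 10, LT = p^2.
f_2 = 4q^2 - 4, LT = q^2.

The S-polynomials (S(f_1,f_2)) all reduce to 0 modulo the current basis, so we have a Gröbner basis.
Inter-reduce: drop elements whose leading term is divisible by another's, tail-reduce, and make monic.
Reduced Gröbner basis: {p^2 - 11/4p - 3/4q + 3/4, q^2 - 1}.

Buchberger on the second generating set:
h_1 = 8q^2 + 2q - 16, LT = q^2.
h_2 = 20p^2 - 55p - 43q^2 - 15q + 58, LT = p^2.

The S-polynomials (S(h_1,h_2)) all reduce to 0 modulo the current basis, so we have a Gröbner basis.
Inter-reduce: drop elements whose leading term is divisible by another's, tail-reduce, and make monic.
Reduced Gröbner basis: {p^2 - 11/4p - 17/80q - 7/5, q^2 + 1/4q - 2}.

These differ, so the ideals are not equal.
The same test decides containment: I ⊆ J iff every generator of I reduces to 0 modulo a Gröbner basis of J.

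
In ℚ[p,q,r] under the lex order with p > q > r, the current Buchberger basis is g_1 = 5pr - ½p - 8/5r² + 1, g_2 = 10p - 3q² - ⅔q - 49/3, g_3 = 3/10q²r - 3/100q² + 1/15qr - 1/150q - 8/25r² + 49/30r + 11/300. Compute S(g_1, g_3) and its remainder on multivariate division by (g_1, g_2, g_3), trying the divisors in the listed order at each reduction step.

S(g_1, g_3) = -2/9pqr + 1/45pq + 16/15pr² - 49/9pr - 11/90p - 8/25q²r² + ⅕q²; remainder on division = 0.

lcm(LM(g_1), LM(g_3)) = pq²r.
S = (lcm/LT(g_1))·g_1 − (lcm/LT(g_3))·g_3 = -2/9pqr + 1/45pq + 16/15pr² - 49/9pr - 11/90p - 8/25q²r² + ⅕q².
Reduce S modulo (g_1, g_2, g_3) in that order:
  leading term pqr: subtract (-2/45q)·g_1 from -2/9pqr + 1/45pq + 16/15pr² - 49/9pr - 11/90p - 8/25q²r² + ⅕q² → 16/15pr² - 49/9pr - 11/90p - 8/25q²r² + ⅕q² - 16/225qr² + 2/45q
  leading term pr²: subtract (16/75r)·g_1 from 16/15pr² - 49/9pr - 11/90p - 8/25q²r² + ⅕q² - 16/225qr² + 2/45q → -1201/225pr - 11/90p - 8/25q²r² + ⅕q² - 16/225qr² + 2/45q + 128/375r³ - 16/75r
  leading term pr: subtract (-1201/1125)·g_1 from -1201/225pr - 11/90p - 8/25q²r² + ⅕q² - 16/225qr² + 2/45q + 128/375r³ - 16/75r → -82/125p - 8/25q²r² + ⅕q² - 16/225qr² + 2/45q + 128/375r³ - 9608/5625r² - 16/75r + 1201/1125
  leading term p: subtract (-41/625)·g_2 from -82/125p - 8/25q²r² + ⅕q² - 16/225qr² + 2/45q + 128/375r³ - 9608/5625r² - 16/75r + 1201/1125 → -8/25q²r² + 2/625q² - 16/225qr² + 4/5625q + 128/375r³ - 9608/5625r² - 16/75r - 22/5625
  leading term q²r²: subtract (-16/15r)·g_3 from -8/25q²r² + 2/625q² - 16/225qr² + 4/5625q + 128/375r³ - 9608/5625r² - 16/75r - 22/5625 → -4/125q²r + 2/625q² - 8/1125qr + 4/5625q + 64/1875r² - 196/1125r - 22/5625
  leading term q²r: subtract (-8/75)·g_3 from -4/125q²r + 2/625q² - 8/1125qr + 4/5625q + 64/1875r² - 196/1125r - 22/5625 → 0
The remainder is 0, so this S-polynomial contributes no new basis element.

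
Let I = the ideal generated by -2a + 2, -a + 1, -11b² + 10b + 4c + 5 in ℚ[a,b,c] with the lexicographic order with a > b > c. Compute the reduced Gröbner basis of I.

G = {a - 1, b² - 10/11b - 4/11c - 5/11}

This is the nonlinear analogue of row-reducing a linear system.

f_1 = -2a + 2, LT = a.
f_2 = -a + 1, LT = a.
f_3 = -11b² + 10b + 4c + 5, LT = b².

The S-polynomials (S(f_1,f_2), S(f_1,f_3), S(f_2,f_3)) all reduce to 0 modulo the current basis, so we have a Gröbner basis.
Inter-reduce: drop elements whose leading term is divisible by another's, tail-reduce, and make monic.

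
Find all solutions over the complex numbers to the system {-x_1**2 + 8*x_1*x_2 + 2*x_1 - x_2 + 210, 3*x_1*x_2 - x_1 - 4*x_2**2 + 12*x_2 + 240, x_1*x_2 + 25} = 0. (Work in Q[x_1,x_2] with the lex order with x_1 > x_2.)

Compute a lex Gröbner basis by Buchberger's algorithm.
f_1 = -x_1**2 + 8*x_1*x_2 + 2*x_1 - x_2 + 210, LT = x_1**2.
f_2 = 3*x_1*x_2 - x_1 - 4*x_2**2 + 12*x_2 + 240, LT = x_1*x_2.
f_3 = x_1*x_2 + 25, LT = x_1*x_2.

S(f_1,f_2): lcm = x_1**2*x_2. S = 1/3*x_1**2 - 20/3*x_1*x_2**2 - 6*x_1*x_2 - 80*x_1 + x_2**2 - 210*x_2.
  leading term x_1**2: subtract (-1/3)·f_1 from 1/3*x_1**2 - 20/3*x_1*x_2**2 - 6*x_1*x_2 - 80*x_1 + x_2**2 - 210*x_2 → -20/3*x_1*x_2**2 - 10/3*x_1*x_2 - 238/3*x_1 + x_2**2 - 631/3*x_2 + 70
  leading term x_1*x_2**2: subtract (-20/9*x_2)·f_2 from -20/3*x_1*x_2**2 - 10/3*x_1*x_2 - 238/3*x_1 + x_2**2 - 631/3*x_2 + 70 → -50/9*x_1*x_2 - 238/3*x_1 - 80/9*x_2**3 + 83/3*x_2**2 + 323*x_2 + 70
  leading term x_1*x_2: subtract (-50/27)·f_2 from -50/9*x_1*x_2 - 238/3*x_1 - 80/9*x_2**3 + 83/3*x_2**2 + 323*x_2 + 70 → -2192/27*x_1 - 80/9*x_2**3 + 547/27*x_2**2 + 3107/9*x_2 + 4630/9
  leading term x_1: no divisor's leading term divides it; move -2192/27*x_1 to the remainder.
  leading term x_2**3: no divisor's leading term divides it; move -80/9*x_2**3 to the remainder.
  leading term x_2**2: no divisor's leading term divides it; move 547/27*x_2**2 to the remainder.
  leading term x_2: no divisor's leading term divides it; move 3107/9*x_2 to the remainder.
  leading term 1: no divisor's leading term divides it; move 4630/9 to the remainder.
  remainder -2192/27*x_1 - 80/9*x_2**3 + 547/27*x_2**2 + 3107/9*x_2 + 4630/9 ≠ 0; add h_4 = -2192/27*x_1 - 80/9*x_2**3 + 547/27*x_2**2 + 3107/9*x_2 + 4630/9 to the basis.

S(f_1,f_3): lcm = x_1**2*x_2. S = -8*x_1*x_2**2 - 2*x_1*x_2 - 25*x_1 + x_2**2 - 210*x_2.
  leading term x_1*x_2**2: subtract (-8/3*x_2)·f_2 from -8*x_1*x_2**2 - 2*x_1*x_2 - 25*x_1 + x_2**2 - 210*x_2 → -14/3*x_1*x_2 - 25*x_1 - 32/3*x_2**3 + 33*x_2**2 + 430*x_2
  leading term x_1*x_2: subtract (-14/9)·f_2 from -14/3*x_1*x_2 - 25*x_1 - 32/3*x_2**3 + 33*x_2**2 + 430*x_2 → -239/9*x_1 - 32/3*x_2**3 + 241/9*x_2**2 + 1346/3*x_2 + 1120/3
  leading term x_1: subtract (717/2192)·h_4 from -239/9*x_1 - 32/3*x_2**3 + 241/9*x_2**2 + 1346/3*x_2 + 1120/3 → -1063/137*x_2**3 + 44171/2192*x_2**2 + 735953/2192*x_2 + 224745/1096
  leading term x_2**3: no divisor's leading term divides it; move -1063/137*x_2**3 to the remainder.
  leading term x_2**2: no divisor's leading term divides it; move 44171/2192*x_2**2 to the remainder.
  leading term x_2: no divisor's leading term divides it; move 735953/2192*x_2 to the remainder.
  leading term 1: no divisor's leading term divides it; move 224745/1096 to the remainder.
  remainder -1063/137*x_2**3 + 44171/2192*x_2**2 + 735953/2192*x_2 + 224745/1096 ≠ 0; add h_5 = -1063/137*x_2**3 + 44171/2192*x_2**2 + 735953/2192*x_2 + 224745/1096 to the basis.

S(f_2,f_3): lcm = x_1*x_2. S = -1/3*x_1 - 4/3*x_2**2 + 4*x_2 + 55.
  leading term x_1: subtract (9/2192)·h_4 from -1/3*x_1 - 4/3*x_2**2 + 4*x_2 + 55 → 5/137*x_2**3 - 3105/2192*x_2**2 + 5661/2192*x_2 + 57965/1096
  leading term x_2**3: subtract (-5/1063)·h_5 from 5/137*x_2**3 - 3105/2192*x_2**2 + 5661/2192*x_2 + 57965/1096 → -1405/1063*x_2**2 + 4424/1063*x_2 + 57245/1063
  leading term x_2**2: no divisor's leading term divides it; move -1405/1063*x_2**2 to the remainder.
  leading term x_2: no divisor's leading term divides it; move 4424/1063*x_2 to the remainder.
  leading term 1: no divisor's leading term divides it; move 57245/1063 to the remainder.
  remainder -1405/1063*x_2**2 + 4424/1063*x_2 + 57245/1063 ≠ 0; add h_6 = -1405/1063*x_2**2 + 4424/1063*x_2 + 57245/1063 to the basis.

S(f_1,h_4): lcm = x_1**2. S = -15/137*x_1*x_2**3 + 547/2192*x_1*x_2**2 - 8215/2192*x_1*x_2 + 4753/1096*x_1 + x_2 - 210.
  leading term x_1*x_2**3: subtract (-5/137*x_2**2)·f_2 from -15/137*x_1*x_2**3 + 547/2192*x_1*x_2**2 - 8215/2192*x_1*x_2 + 4753/1096*x_1 + x_2 - 210 → 467/2192*x_1*x_2**2 - 8215/2192*x_1*x_2 + 4753/1096*x_1 - 20/137*x_2**4 + 60/137*x_2**3 + 1200/137*x_2**2 + x_2 - 210
  leading term x_1*x_2**2: subtract (467/6576*x_2)·f_2 from 467/2192*x_1*x_2**2 - 8215/2192*x_1*x_2 + 4753/1096*x_1 - 20/137*x_2**4 + 60/137*x_2**3 + 1200/137*x_2**2 + x_2 - 210 → -12089/3288*x_1*x_2 + 4753/1096*x_1 - 20/137*x_2**4 + 1187/1644*x_2**3 + 4333/548*x_2**2 - 2198/137*x_2 - 210
  leading term x_1*x_2: subtract (-12089/9864)·f_2 from -12089/3288*x_1*x_2 + 4753/1096*x_1 - 20/137*x_2**4 + 1187/1644*x_2**3 + 4333/548*x_2**2 - 2198/137*x_2 - 210 → 28/9*x_1 - 20/137*x_2**4 + 1187/1644*x_2**3 + 14819/4932*x_2**2 - 1099/822*x_2 + 34580/411
  leading term x_1: subtract (-21/548)·h_4 from 28/9*x_1 - 20/137*x_2**4 + 1187/1644*x_2**3 + 14819/4932*x_2**2 - 1099/822*x_2 + 34580/411 → -20/137*x_2**4 + 209/548*x_2**3 + 518/137*x_2**2 + 6517/548*x_2 + 28455/274
  leading term x_2**4: subtract (20/1063*x_2)·h_5 from -20/137*x_2**4 + 209/548*x_2**3 + 518/137*x_2**2 + 6517/548*x_2 + 28455/274 → 328/145631*x_2**3 - 1477229/582524*x_2**2 + 4680121/582524*x_2 + 28455/274
  leading term x_2**3: subtract (-328/1129969)·h_5 from 328/145631*x_2**3 - 1477229/582524*x_2**2 + 4680121/582524*x_2 + 28455/274 → -11435565/4519876*x_2**2 + 36754137/4519876*x_2 + 234829905/2259938
  leading term x_2**2: subtract (2287113/1194812)·h_6 from -11435565/4519876*x_2**2 + 36754137/4519876*x_2 + 234829905/2259938 → 197295/1194812*x_2 + 986475/1194812
  leading term x_2: no divisor's leading term divides it; move 197295/1194812*x_2 to the remainder.
  leading term 1: no divisor's leading term divides it; move 986475/1194812 to the remainder.
  remainder 197295/1194812*x_2 + 986475/1194812 ≠ 0; add h_7 = 197295/1194812*x_2 + 986475/1194812 to the basis.

The other S-polynomials (S(f_2,h_4), S(f_3,h_4), S(f_1,h_5), S(f_2,h_5), S(f_3,h_5), S(h_4,h_5), S(f_1,h_6), S(f_2,h_6), S(f_3,h_6), S(h_4,h_6), S(h_5,h_6), S(f_1,h_7), S(f_2,h_7), S(f_3,h_7), S(h_4,h_7), S(h_5,h_7), S(h_6,h_7)) all reduce to 0 modulo the current basis, so we have a Gröbner basis.
Inter-reduce: drop elements whose leading term is divisible by another's, tail-reduce, and make monic.
Reduced Gröbner basis: {x_1 - 5, x_2 + 5}.

The lex basis is triangular: the last element involves only x_2. Solving x_2 + 5 = 0 gives x_2 ∈ {-5}; substituting each value into the earlier elements determines the remaining variables.
  x_2 = -5: the earlier basis element becomes x_1 - 5 = 0, giving x_1 = 5 — point (5, -5).

{(5, -5)}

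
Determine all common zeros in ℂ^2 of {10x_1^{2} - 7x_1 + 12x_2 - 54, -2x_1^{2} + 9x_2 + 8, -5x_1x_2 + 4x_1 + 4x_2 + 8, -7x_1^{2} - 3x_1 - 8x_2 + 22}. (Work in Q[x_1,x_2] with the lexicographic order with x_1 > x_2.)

{(-2, 0)}

Compute a lex Gröbner basis by Buchberger's algorithm.
f_1 = 10x_1^{2} - 7x_1 + 12x_2 - 54, LT = x_1^{2}.
f_2 = -2x_1^{2} + 9x_2 + 8, LT = x_1^{2}.
f_3 = -5x_1x_2 + 4x_1 + 4x_2 + 8, LT = x_1x_2.
f_4 = -7x_1^{2} - 3x_1 - 8x_2 + 22, LT = x_1^{2}.

S(f_1,f_2): lcm = x_1^{2}. S = -\tfrac{7}{10}x_1 + \tfrac{57}{10}x_2 - \tfrac{7}{5}.
  reduce S modulo (f_1, f_2, f_3, f_4):
  remainder -\tfrac{7}{10}x_1 + \tfrac{57}{10}x_2 - \tfrac{7}{5} ≠ 0; add h_5 = -\tfrac{7}{10}x_1 + \tfrac{57}{10}x_2 - \tfrac{7}{5} to the basis.

S(f_1,f_3): lcm = x_1^{2}x_2. S = \tfrac{4}{5}x_1^{2} + \tfrac{1}{10}x_1x_2 + \tfrac{8}{5}x_1 + \tfrac{6}{5}x_2^{2} - \tfrac{27}{5}x_2.
  reduce S modulo (f_1, f_2, f_3, f_4, h_5):
  remainder \tfrac{6}{5}x_2^{2} + \tfrac{299}{25}x_2 ≠ 0; add h_6 = \tfrac{6}{5}x_2^{2} + \tfrac{299}{25}x_2 to the basis.

S(f_1,f_4): lcm = x_1^{2}. S = -\tfrac{79}{70}x_1 + \tfrac{2}{35}x_2 - \tfrac{79}{35}.
  reduce S modulo (f_1, f_2, f_3, f_4, h_5, h_6):
  remainder -\tfrac{895}{98}x_2 ≠ 0; add h_7 = -\tfrac{895}{98}x_2 to the basis.

The other S-polynomials (S(f_2,f_3), S(f_2,f_4), S(f_3,f_4), S(f_1,h_5), S(f_2,h_5), S(f_3,h_5), S(f_4,h_5), S(f_1,h_6), S(f_2,h_6), S(f_3,h_6), S(f_4,h_6), S(h_5,h_6), S(f_1,h_7), S(f_2,h_7), S(f_3,h_7), S(f_4,h_7), S(h_5,h_7), S(h_6,h_7)) all reduce to 0 modulo the current basis, so we have a Gröbner basis.
Inter-reduce: drop elements whose leading term is divisible by another's, tail-reduce, and make monic.
Reduced Gröbner basis: {x_1 + 2, x_2}.

The lex basis is triangular: the last element involves only x_2. Solving x_2 = 0 gives x_2 ∈ {0}; substituting each value into the earlier elements determines the remaining variables.
  x_2 = 0: the earlier basis element becomes x_1 + 2 = 0, giving x_1 = -2 — point (-2, 0).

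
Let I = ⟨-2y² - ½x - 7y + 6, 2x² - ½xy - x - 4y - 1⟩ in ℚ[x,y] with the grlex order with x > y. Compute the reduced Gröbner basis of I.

G = {x² - ¼xy - ½x - 2y - ½, y² + ¼x + 7/2y - 3}

The reduced Gröbner basis is the canonical form of the ideal for this ordering.

f_1 = -2y² - ½x - 7y + 6, LT = y².
f_2 = 2x² - ½xy - x - 4y - 1, LT = x².

The S-polynomials (S(f_1,f_2)) all reduce to 0 modulo the current basis, so we have a Gröbner basis.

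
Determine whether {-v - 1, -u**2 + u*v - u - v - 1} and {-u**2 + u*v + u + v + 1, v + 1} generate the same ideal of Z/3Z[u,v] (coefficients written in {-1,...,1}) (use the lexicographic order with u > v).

Equality of ideals is decidable: compute both reduced Gröbner bases (unique for the ordering) and check whether they agree.
Buchberger on the first generating set:
f_1 = -v - 1, LT = v.
f_2 = -u**2 + u*v - u - v - 1, LT = u**2.

The S-polynomials (S(f_1,f_2)) all reduce to 0 modulo the current basis, so we have a Gröbner basis.
Inter-reduce: drop elements whose leading term is divisible by another's, tail-reduce, and make monic.
Reduced Gröbner basis: {u**2 - u, v + 1}.

Buchberger on the second generating set:
h_1 = -u**2 + u*v + u + v + 1, LT = u**2.
h_2 = v + 1, LT = v.

The S-polynomials (S(h_1,h_2)) all reduce to 0 modulo the current basis, so we have a Gröbner basis.
Inter-reduce: drop elements whose leading term is divisible by another's, tail-reduce, and make monic.
Reduced Gröbner basis: {u**2, v + 1}.

Since the reduced bases disagree, the two ideals are not the same.
The choice of monomial ordering does not affect the verdict — as long as both bases are computed under the same ordering, their equality decides ideal equality.

No, the ideals differ.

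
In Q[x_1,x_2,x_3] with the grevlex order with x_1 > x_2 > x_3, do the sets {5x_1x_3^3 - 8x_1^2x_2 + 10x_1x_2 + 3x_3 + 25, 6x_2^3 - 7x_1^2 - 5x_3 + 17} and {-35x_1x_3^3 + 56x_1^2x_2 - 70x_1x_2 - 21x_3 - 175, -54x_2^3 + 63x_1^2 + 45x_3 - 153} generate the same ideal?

Yes, the ideals are equal.

Equality of ideals is decidable: compute both reduced Gröbner bases (unique for the ordering) and check whether they agree.
Buchberger on the first generating set:
f_1 = 5x_1x_3^3 - 8x_1^2x_2 + 10x_1x_2 + 3x_3 + 25, LT = x_1x_3^3.
f_2 = 6x_2^3 - 7x_1^2 - 5x_3 + 17, LT = x_2^3.

The S-polynomials (S(f_1,f_2)) all reduce to 0 modulo the current basis, so we have a Gröbner basis.
Inter-reduce: drop elements whose leading term is divisible by another's, tail-reduce, and make monic.
Reduced Gröbner basis: {x_1x_3^3 - 8/5x_1^2x_2 + 2x_1x_2 + 3/5x_3 + 5, x_2^3 - 7/6x_1^2 - 5/6x_3 + 17/6}.

Buchberger on the second generating set:
h_1 = -35x_1x_3^3 + 56x_1^2x_2 - 70x_1x_2 - 21x_3 - 175, LT = x_1x_3^3.
h_2 = -54x_2^3 + 63x_1^2 + 45x_3 - 153, LT = x_2^3.

The S-polynomials (S(h_1,h_2)) all reduce to 0 modulo the current basis, so we have a Gröbner basis.
Inter-reduce: drop elements whose leading term is divisible by another's, tail-reduce, and make monic.
Reduced Gröbner basis: {x_1x_3^3 - 8/5x_1^2x_2 + 2x_1x_2 + 3/5x_3 + 5, x_2^3 - 7/6x_1^2 - 5/6x_3 + 17/6}.

The two bases agree; hence the ideals are identical.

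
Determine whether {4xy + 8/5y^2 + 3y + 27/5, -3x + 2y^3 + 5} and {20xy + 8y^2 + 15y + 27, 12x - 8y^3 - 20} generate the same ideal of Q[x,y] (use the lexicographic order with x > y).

For a fixed monomial order, each ideal has a unique reduced Gröbner basis; comparing bases decides equality.
Buchberger on the first generating set:
f_1 = 4xy + 8/5y^2 + 3y + 27/5, LT = xy.
f_2 = -3x + 2y^3 + 5, LT = x.

S(f_1,f_2): lcm = xy. S = 2/3y^4 + 2/5y^2 + 29/12y + 27/20.
  leading term y^4: no divisor's leading term divides it; move 2/3y^4 to the remainder.
  leading term y^2: no divisor's leading term divides it; move 2/5y^2 to the remainder.
  leading term y: no divisor's leading term divides it; move 29/12y to the remainder.
  leading term 1: no divisor's leading term divides it; move 27/20 to the remainder.
  remainder 2/3y^4 + 2/5y^2 + 29/12y + 27/20 ≠ 0; add g_3 = 2/3y^4 + 2/5y^2 + 29/12y + 27/20 to the basis.

The other S-polynomials (S(f_1,g_3), S(f_2,g_3)) all reduce to 0 modulo the current basis, so we have a Gröbner basis.
Inter-reduce: drop elements whose leading term is divisible by another's, tail-reduce, and make monic.
Reduced Gröbner basis: {x - 2/3y^3 - 5/3, y^4 + 3/5y^2 + 29/8y + 81/40}.

Buchberger on the second generating set:
h_1 = 20xy + 8y^2 + 15y + 27, LT = xy.
h_2 = 12x - 8y^3 - 20, LT = x.

S(h_1,h_2): lcm = xy. S = 2/3y^4 + 2/5y^2 + 29/12y + 27/20.
  leading term y^4: no divisor's leading term divides it; move 2/3y^4 to the remainder.
  leading term y^2: no divisor's leading term divides it; move 2/5y^2 to the remainder.
  leading term y: no divisor's leading term divides it; move 29/12y to the remainder.
  leading term 1: no divisor's leading term divides it; move 27/20 to the remainder.
  remainder 2/3y^4 + 2/5y^2 + 29/12y + 27/20 ≠ 0; add k_3 = 2/3y^4 + 2/5y^2 + 29/12y + 27/20 to the basis.

The other S-polynomials (S(h_1,k_3), S(h_2,k_3)) all reduce to 0 modulo the current basis, so we have a Gröbner basis.
Inter-reduce: drop elements whose leading term is divisible by another's, tail-reduce, and make monic.
Reduced Gröbner basis: {x - 2/3y^3 - 5/3, y^4 + 3/5y^2 + 29/8y + 81/40}.

These coincide, so the ideals are equal.

Yes, the ideals are equal.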